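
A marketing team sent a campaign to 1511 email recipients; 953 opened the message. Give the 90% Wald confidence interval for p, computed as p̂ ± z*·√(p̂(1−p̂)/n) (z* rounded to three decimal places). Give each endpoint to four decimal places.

Sample proportion p̂ = 953/1511 = 0.63071.
SE(p̂) = √(0.63071·0.36929/1511) = 0.012416.
For 90% confidence, z* = 1.645.
Margin = 1.645·0.012416 = 0.02042.
Interval: 0.63071 ± 0.02042 → (0.6103, 0.6511).

(0.6103, 0.6511)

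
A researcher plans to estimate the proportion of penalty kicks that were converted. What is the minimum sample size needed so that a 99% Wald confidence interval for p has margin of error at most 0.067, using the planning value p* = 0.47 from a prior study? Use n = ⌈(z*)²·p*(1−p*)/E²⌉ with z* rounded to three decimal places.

For 99% confidence, z* = 2.576.
p*(1−p*) = 0.47·0.53 = 0.2491.
Required n before rounding: 6.635776 × 0.2491 / 0.067² = 368.227.
Rounding up, n = 369.

n = 369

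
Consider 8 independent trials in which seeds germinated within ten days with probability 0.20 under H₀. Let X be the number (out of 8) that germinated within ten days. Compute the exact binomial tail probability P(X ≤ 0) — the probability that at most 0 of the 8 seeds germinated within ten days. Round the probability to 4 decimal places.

P = 0.1678

X is binomial with n = 8 and p = 0.20.
P(X ≤ 0) = C(8,0)·0.20^0·0.80^8.
= 0.167772 = 0.1678.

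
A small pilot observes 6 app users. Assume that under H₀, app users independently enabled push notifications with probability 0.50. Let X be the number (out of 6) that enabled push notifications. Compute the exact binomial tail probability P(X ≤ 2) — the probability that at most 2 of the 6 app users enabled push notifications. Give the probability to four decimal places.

X ~ Binomial(n=6, p=0.50).
P(X ≤ 2) = C(6,0)·0.50^0·0.50^6 + C(6,1)·0.50^1·0.50^5 + C(6,2)·0.50^2·0.50^4.
= 0.015625 + 0.093750 + 0.234375 = 0.3438.

P = 0.3438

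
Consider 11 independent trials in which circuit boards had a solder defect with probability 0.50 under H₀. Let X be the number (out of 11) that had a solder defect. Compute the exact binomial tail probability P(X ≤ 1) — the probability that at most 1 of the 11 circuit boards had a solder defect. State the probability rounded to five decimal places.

X is binomial with n = 11 and p = 0.50.
P(X ≤ 1) = C(11,0)·0.50^0·0.50^11 + C(11,1)·0.50^1·0.50^10.
= 0.000488 + 0.005371 = 0.00586.

P = 0.00586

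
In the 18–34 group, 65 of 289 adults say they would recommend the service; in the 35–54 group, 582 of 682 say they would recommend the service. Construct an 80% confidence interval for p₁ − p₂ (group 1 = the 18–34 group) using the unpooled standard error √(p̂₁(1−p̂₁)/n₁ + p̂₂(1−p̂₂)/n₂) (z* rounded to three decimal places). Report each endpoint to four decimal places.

(-0.6644, -0.5925)

p̂₁ = 65/289 = 0.22491, p̂₂ = 582/682 = 0.85337; p̂₁ − p̂₂ = -0.62846.
Unpooled SE = √(p̂₁(1−p̂₁)/n₁ + p̂₂(1−p̂₂)/n₂) = √(0.000603209 + 0.000183472) = 0.028048.
z* = 1.282 at the 80% level. Margin of error = 0.03596.
CI: -0.62846 ± 0.03596 = (-0.6644, -0.5925).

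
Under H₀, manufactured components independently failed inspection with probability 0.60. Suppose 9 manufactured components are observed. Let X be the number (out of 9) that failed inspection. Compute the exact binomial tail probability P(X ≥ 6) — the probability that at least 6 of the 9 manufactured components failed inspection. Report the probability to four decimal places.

P = 0.4826

X is binomial with n = 9 and p = 0.60.
P(X ≥ 6) = C(9,6)·0.60^6·0.40^3 + C(9,7)·0.60^7·0.40^2 + C(9,8)·0.60^8·0.40^1 + C(9,9)·0.60^9·0.40^0.
= 0.250823 + 0.161243 + 0.060466 + 0.010078 = 0.4826.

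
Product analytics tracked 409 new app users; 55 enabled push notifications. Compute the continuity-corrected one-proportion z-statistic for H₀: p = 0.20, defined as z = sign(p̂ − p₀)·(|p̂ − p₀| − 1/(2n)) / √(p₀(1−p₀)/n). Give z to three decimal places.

p̂ = 55/409 = 0.13447. p̂ − p₀ = -0.065526.
Continuity correction 1/(2n) = 1/818 = 0.001222.
Corrected numerator: |-0.065526| − 0.001222 = 0.064304.
Under H₀, SE = √(p₀(1−p₀)/n) = √(0.20·0.80/409) = √0.000391198 = 0.019779.
z = −0.064304/0.019779 = -3.251.

z = -3.251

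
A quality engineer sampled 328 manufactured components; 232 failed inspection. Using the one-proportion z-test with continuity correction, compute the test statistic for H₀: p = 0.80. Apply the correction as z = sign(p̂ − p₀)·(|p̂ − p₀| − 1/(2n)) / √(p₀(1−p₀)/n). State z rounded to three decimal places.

z = -4.127

With x = 232 successes in n = 328, p̂ = 0.70732. p̂ − p₀ = -0.092683.
Continuity correction 1/(2n) = 1/656 = 0.001524.
Corrected numerator: |-0.092683| − 0.001524 = 0.091159.
SE₀ = √(0.80·0.20/328) = 0.022086.
z = (−)0.091159/0.022086 = -4.127.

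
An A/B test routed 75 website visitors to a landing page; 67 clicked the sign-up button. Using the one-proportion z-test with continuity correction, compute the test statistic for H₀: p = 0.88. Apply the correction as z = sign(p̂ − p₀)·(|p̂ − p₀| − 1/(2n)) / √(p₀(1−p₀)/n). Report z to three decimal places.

Sample proportion p̂ = 67/75 = 0.89333. p̂ − p₀ = 0.013333.
Continuity correction 1/(2n) = 1/150 = 0.006667.
Corrected numerator: |0.013333| − 0.006667 = 0.006666.
Null standard error: √(0.88·0.12/75) = √0.001408000 = 0.037523.
z = (+)0.006666/0.037523 = 0.178.

z = 0.178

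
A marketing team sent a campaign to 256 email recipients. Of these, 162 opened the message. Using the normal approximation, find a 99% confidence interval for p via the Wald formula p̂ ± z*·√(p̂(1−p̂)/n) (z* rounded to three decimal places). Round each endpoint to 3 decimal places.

(0.555, 0.710)

Sample proportion p̂ = 162/256 = 0.63281.
Standard error of p̂: √(0.232361/256) = √0.000907660 = 0.030127.
For 99% confidence, z* = 2.576.
Margin = 2.576·0.030127 = 0.07761.
CI: 0.63281 ± 0.07761 = (0.555, 0.710).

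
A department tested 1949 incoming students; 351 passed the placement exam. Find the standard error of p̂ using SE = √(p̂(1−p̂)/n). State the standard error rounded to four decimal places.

Sample proportion p̂ = 351/1949 = 0.18009.
p̂(1−p̂) = 0.18009·0.81991 = 0.147658.
Dividing by n and taking the root: √0.000075761 = 0.0087.

SE = 0.0087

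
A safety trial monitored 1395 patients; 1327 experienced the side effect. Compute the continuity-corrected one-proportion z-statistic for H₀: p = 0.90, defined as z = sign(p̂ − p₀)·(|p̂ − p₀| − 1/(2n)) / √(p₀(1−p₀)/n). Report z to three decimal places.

With x = 1327 successes in n = 1395, p̂ = 0.95125. p̂ − p₀ = 0.051254.
1/(2n) = 0.000358.
Corrected numerator: |0.051254| − 0.000358 = 0.050896.
SE₀ = √(0.90·0.10/1395) = 0.008032.
z = +0.050896/0.008032 = 6.337.

z = 6.337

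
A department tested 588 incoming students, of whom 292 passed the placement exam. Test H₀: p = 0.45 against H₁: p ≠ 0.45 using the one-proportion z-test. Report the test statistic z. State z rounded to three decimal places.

p̂ = 292/588 = 0.49660.
Null standard error: √(0.45·0.55/588) = √0.000420918 = 0.020516.
Test statistic: z = 0.04660/0.020516 = 2.271.

z = 2.271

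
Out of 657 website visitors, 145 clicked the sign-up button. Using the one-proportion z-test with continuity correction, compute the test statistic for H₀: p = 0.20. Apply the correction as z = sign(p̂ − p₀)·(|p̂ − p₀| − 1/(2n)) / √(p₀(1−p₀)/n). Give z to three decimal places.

With x = 145 successes in n = 657, p̂ = 0.22070. p̂ − p₀ = 0.020700.
1/(2n) = 0.000761.
Corrected numerator: |0.020700| − 0.000761 = 0.019939.
Under H₀, SE = √(p₀(1−p₀)/n) = √(0.20·0.80/657) = √0.000243531 = 0.015605.
z = (+)0.019939/0.015605 = 1.278.

z = 1.278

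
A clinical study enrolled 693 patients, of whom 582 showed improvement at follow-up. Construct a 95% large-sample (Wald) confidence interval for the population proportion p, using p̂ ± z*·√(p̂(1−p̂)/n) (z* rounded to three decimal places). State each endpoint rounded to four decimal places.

(0.8125, 0.8671)

p̂ = 582/693 = 0.83983.
SE = √(p̂(1−p̂)/n) = √(0.134518/693) = 0.013932.
The 95% critical value is z* = 1.960.
Margin of error: 1.960 × 0.013932 = 0.02731.
Interval: 0.83983 ± 0.02731 → (0.8125, 0.8671).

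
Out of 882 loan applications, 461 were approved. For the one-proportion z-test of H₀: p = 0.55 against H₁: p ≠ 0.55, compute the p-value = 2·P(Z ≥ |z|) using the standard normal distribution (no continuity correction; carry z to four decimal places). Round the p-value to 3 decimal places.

p-value = 0.103

p̂ = 461/882 = 0.52268.
SE₀ = √(0.55·0.45/882) = 0.016751.
Test statistic (full precision, shown to 4 dp): z = (461/882 − 0.55)/SE₀ ≈ -1.6312.
From the standard normal, 2·P(Z ≥ |z|) = 0.103.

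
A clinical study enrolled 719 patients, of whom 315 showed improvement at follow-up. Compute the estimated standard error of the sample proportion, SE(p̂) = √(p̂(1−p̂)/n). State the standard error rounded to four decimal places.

SE = 0.0185

The sample proportion is 315/719 = 0.43811.
p̂(1−p̂) = 0.43811·0.56189 = 0.246170.
SE = √(0.246170/719) = √0.000342378 = 0.0185.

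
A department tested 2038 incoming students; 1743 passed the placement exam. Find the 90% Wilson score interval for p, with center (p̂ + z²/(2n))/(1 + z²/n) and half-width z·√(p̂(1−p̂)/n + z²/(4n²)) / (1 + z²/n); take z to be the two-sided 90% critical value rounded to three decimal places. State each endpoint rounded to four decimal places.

(0.8420, 0.8676)

Here p̂ = 1743/2038 = 0.85525 and z = 1.645 (z² = 2.706025).
1 + z²/n = 1.001328.
Adjusted center: (0.85525 + z²/(2n))/1.001328 = 0.85478.
Radicand: p̂(1−p̂)/n + z²/(4n²) = 0.000060744 + 0.000000163 = 0.000060907.
Half-width = z·√(radicand)/denom = 1.645·0.007804/1.001328 = 0.01282.
Interval: 0.85478 ± 0.01282 → (0.8420, 0.8676).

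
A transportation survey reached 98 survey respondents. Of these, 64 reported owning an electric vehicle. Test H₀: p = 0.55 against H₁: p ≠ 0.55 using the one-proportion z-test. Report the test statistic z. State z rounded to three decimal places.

Sample proportion p̂ = 64/98 = 0.65306.
SE₀ = √(0.55·0.45/98) = 0.050254.
Test statistic: z = 0.10306/0.050254 = 2.051.

z = 2.051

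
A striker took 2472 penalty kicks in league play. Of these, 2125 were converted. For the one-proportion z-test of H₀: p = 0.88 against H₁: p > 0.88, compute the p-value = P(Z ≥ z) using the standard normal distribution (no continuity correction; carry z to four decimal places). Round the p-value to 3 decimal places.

p-value = 0.999

p̂ = 2125/2472 = 0.85963.
Null standard error: √(0.88·0.12/2472) = √0.000042718 = 0.006536.
Test statistic (full precision, shown to 4 dp): z = (2125/2472 − 0.88)/SE₀ ≈ -3.1169.
p-value = P(Z ≥ z) with z = -3.1169 → 0.999.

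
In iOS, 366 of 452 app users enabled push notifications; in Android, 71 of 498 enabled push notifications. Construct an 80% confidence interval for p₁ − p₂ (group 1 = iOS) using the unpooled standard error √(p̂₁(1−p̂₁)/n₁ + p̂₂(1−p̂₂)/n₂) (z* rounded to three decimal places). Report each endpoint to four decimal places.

p̂₁ = 366/452 = 0.80973, p̂₂ = 71/498 = 0.14257; p̂₁ − p̂₂ = 0.66716.
Unpooled SE = √(p̂₁(1−p̂₁)/n₁ + p̂₂(1−p̂₂)/n₂) = √(0.000340851 + 0.000245470) = 0.024214.
For 80% confidence, z* = 1.282. Margin of error = 0.03104.
So the interval runs from 0.6361 to 0.6982.

(0.6361, 0.6982)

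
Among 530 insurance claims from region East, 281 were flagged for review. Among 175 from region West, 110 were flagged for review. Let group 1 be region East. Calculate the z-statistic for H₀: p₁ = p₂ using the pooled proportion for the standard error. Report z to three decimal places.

z = -2.270

Sample proportions: p̂₁ = 281/530 = 0.53019 and p̂₂ = 110/175 = 0.62857.
Pooled p̂ = (281+110)/(530+175) = 391/705 = 0.55461.
SE = √[p̂(1−p̂)(1/n₁+1/n₂)] = √[0.55461·0.44539·(1/530+1/175)] ≈ 0.043331.
z = -0.09838/0.043331 = -2.270.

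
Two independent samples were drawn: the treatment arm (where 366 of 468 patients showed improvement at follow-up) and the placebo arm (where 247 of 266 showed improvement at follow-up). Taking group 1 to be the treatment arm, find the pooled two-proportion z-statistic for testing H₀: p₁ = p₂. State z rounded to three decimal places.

z = -5.143

p̂₁ = 366/468 = 0.78205, p̂₂ = 247/266 = 0.92857.
Pooled p̂ = (366+247)/(468+266) = 613/734 = 0.83515.
Pooled SE = √[0.1376746·0.00589615] ≈ 0.028491.
z = -0.14652/0.028491 = -5.143.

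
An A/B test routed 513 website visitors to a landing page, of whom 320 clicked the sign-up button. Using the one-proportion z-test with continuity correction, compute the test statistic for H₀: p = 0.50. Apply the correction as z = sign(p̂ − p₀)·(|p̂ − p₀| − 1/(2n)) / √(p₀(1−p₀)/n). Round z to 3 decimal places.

With x = 320 successes in n = 513, p̂ = 0.62378. p̂ − p₀ = 0.123782.
Continuity correction 1/(2n) = 1/1026 = 0.000975.
Corrected numerator: |0.123782| − 0.000975 = 0.122807.
Null standard error: √(0.50·0.50/513) = √0.000487329 = 0.022076.
z = (+)0.122807/0.022076 = 5.563.

z = 5.563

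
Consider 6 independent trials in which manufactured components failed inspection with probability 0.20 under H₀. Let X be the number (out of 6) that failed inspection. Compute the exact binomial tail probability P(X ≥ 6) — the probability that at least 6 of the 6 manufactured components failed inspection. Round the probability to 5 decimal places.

P = 0.00006

X is binomial with n = 6 and p = 0.20.
P(X ≥ 6) = C(6,6)·0.20^6·0.80^0.
= 0.000064 = 0.00006.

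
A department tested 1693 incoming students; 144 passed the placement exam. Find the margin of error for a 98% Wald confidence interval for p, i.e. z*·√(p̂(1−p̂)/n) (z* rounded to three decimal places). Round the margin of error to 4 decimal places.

ME = 0.0158

p̂ = 144/1693 = 0.08506.
SE(p̂) = √(0.08506·0.91494/1693) = 0.006780.
z* = 2.326 at the 98% level.
So ME = 0.0158.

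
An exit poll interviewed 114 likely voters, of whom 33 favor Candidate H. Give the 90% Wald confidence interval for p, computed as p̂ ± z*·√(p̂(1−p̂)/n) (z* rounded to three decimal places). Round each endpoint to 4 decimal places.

p̂ = 33/114 = 0.28947.
SE = √(p̂(1−p̂)/n) = √(0.205679/114) = 0.042476.
For 90% confidence, z* = 1.645.
Margin = 1.645·0.042476 = 0.06987.
CI: 0.28947 ± 0.06987 = (0.2196, 0.3593).

(0.2196, 0.3593)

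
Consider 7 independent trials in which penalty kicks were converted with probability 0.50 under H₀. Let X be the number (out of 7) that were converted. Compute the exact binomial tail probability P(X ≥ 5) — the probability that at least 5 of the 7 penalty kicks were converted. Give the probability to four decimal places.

X is binomial with n = 7 and p = 0.50.
P(X ≥ 5) = C(7,5)·0.50^5·0.50^2 + C(7,6)·0.50^6·0.50^1 + C(7,7)·0.50^7·0.50^0.
= 0.164062 + 0.054688 + 0.007812 = 0.2266.

P = 0.2266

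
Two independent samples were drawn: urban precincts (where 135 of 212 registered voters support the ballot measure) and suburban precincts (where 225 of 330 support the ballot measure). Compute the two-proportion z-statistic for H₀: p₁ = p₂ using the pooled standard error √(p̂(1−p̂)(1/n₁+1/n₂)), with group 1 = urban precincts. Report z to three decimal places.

z = -1.083

p̂₁ = 135/212 = 0.63679, p̂₂ = 225/330 = 0.68182.
Pooling: p̂ = 360/542 = 0.66421.
Pooled SE = √[0.2230362·0.00774728] ≈ 0.041568.
z = -0.04503/0.041568 = -1.083.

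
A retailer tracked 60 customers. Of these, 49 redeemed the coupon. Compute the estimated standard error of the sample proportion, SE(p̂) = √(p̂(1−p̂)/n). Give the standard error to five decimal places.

SE = 0.04995

With x = 49 successes in n = 60, p̂ = 0.81667.
p̂(1−p̂) = 0.81667·0.18333 = 0.149720.
SE = √(0.149720/60) = √0.002495333 = 0.04995.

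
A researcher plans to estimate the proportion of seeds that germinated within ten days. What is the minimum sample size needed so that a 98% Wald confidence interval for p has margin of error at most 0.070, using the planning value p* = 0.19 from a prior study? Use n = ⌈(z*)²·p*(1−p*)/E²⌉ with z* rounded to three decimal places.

The 98% critical value is z* = 2.326.
p*(1−p*) = 0.1539.
Required n before rounding: 5.410276 × 0.1539 / 0.070² = 169.927.
Rounding up, n = 170.

n = 170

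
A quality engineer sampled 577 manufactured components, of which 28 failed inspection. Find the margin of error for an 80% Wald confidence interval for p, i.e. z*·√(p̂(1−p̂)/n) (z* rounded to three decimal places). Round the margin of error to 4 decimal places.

ME = 0.0115

With x = 28 successes in n = 577, p̂ = 0.04853.
Standard error of p̂: √(0.046172/577) = √0.000080021 = 0.008945.
For 80% confidence, z* = 1.282.
Margin of error = z*·SE = 1.282 × 0.008945 = 0.0115.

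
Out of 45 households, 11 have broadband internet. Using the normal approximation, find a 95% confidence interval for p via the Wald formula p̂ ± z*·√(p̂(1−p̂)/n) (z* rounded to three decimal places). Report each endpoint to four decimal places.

p̂ = 11/45 = 0.24444.
Standard error of p̂: √(0.184691/45) = √0.004104252 = 0.064064.
The 95% critical value is z* = 1.960.
Margin = 1.960·0.064064 = 0.12557.
CI: 0.24444 ± 0.12557 = (0.1189, 0.3700).

(0.1189, 0.3700)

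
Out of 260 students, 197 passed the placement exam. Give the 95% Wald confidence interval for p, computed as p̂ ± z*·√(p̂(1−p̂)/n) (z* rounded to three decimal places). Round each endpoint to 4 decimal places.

With x = 197 successes in n = 260, p̂ = 0.75769.
SE = √(p̂(1−p̂)/n) = √(0.183595/260) = 0.026573.
For 95% confidence, z* = 1.960.
Margin = 1.960·0.026573 = 0.05208.
Interval: 0.75769 ± 0.05208 → (0.7056, 0.8098).

(0.7056, 0.8098)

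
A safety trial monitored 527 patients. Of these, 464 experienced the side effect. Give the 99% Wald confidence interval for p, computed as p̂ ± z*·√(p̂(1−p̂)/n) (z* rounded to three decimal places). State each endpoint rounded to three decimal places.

The sample proportion is 464/527 = 0.88046.
SE = √(p̂(1−p̂)/n) = √(0.105254/527) = 0.014132.
The 99% critical value is z* = 2.576.
Margin = 2.576·0.014132 = 0.03640.
So the interval runs from 0.844 to 0.917.

(0.844, 0.917)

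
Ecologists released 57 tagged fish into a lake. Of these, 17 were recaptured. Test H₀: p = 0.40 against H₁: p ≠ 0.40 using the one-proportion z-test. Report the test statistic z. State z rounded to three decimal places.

Sample proportion p̂ = 17/57 = 0.29825.
Null standard error: √(0.40·0.60/57) = √0.004210526 = 0.064889.
Test statistic: z = -0.10175/0.064889 = -1.568.

z = -1.568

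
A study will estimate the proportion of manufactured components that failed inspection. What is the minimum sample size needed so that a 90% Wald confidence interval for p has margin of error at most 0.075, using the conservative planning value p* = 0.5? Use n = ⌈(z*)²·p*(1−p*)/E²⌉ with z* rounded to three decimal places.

n = 121

The 90% critical value is z* = 1.645.
p*(1−p*) = 0.50·0.50 = 0.2500.
(z*)²·p*(1−p*)/E² = 2.706025·0.2500/0.005625 = 120.268.
⌈120.268⌉ = 121.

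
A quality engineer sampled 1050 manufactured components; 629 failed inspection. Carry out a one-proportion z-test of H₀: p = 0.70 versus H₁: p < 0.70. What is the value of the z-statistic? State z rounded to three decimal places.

Sample proportion p̂ = 629/1050 = 0.59905.
Null standard error: √(0.70·0.30/1050) = √0.000200000 = 0.014142.
z = (p̂ − p₀)/SE = (0.59905 − 0.70)/0.014142 = -7.138.

z = -7.138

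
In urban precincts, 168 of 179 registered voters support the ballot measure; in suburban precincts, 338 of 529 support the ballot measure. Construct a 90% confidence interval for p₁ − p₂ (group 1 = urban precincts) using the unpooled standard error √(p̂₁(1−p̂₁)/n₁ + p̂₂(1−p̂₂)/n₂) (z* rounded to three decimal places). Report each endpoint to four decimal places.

p̂₁ = 0.93855, p̂₂ = 0.63894, so the observed difference is 0.29961.
Unpooled SE = √(p̂₁(1−p̂₁)/n₁ + p̂₂(1−p̂₂)/n₂) = √(0.000322213 + 0.000436097) = 0.027537.
z* = 1.645 at the 90% level. Margin = 1.645·0.027537 = 0.04530.
So the interval runs from 0.2543 to 0.3449.

(0.2543, 0.3449)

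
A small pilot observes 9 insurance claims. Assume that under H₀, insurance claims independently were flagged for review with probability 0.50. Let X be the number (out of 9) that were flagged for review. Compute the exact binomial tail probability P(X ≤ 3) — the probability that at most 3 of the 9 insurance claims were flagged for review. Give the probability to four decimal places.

P = 0.2539

X ~ Binomial(n=9, p=0.50).
P(X ≤ 3) = C(9,0)·0.50^0·0.50^9 + C(9,1)·0.50^1·0.50^8 + C(9,2)·0.50^2·0.50^7 + C(9,3)·0.50^3·0.50^6.
= 0.001953 + 0.017578 + 0.070312 + 0.164062 = 0.2539.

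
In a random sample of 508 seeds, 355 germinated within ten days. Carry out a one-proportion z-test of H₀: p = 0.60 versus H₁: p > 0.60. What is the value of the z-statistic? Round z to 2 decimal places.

z = 4.55

Sample proportion p̂ = 355/508 = 0.69882.
SE₀ = √(0.60·0.40/508) = 0.021736.
Test statistic: z = 0.09882/0.021736 = 4.55.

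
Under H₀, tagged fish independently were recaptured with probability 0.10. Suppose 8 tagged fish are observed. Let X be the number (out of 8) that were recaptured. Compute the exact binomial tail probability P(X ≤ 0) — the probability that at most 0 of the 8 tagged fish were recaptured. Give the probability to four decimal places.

P = 0.4305

X ~ Binomial(n=8, p=0.10).
P(X ≤ 0) = C(8,0)·0.10^0·0.90^8.
= 0.430467 = 0.4305.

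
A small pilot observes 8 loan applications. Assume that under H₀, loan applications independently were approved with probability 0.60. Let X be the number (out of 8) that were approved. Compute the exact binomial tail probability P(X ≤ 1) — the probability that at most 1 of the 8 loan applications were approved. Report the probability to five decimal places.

P = 0.00852

X ~ Binomial(n=8, p=0.60).
P(X ≤ 1) = C(8,0)·0.60^0·0.40^8 + C(8,1)·0.60^1·0.40^7.
= 0.000655 + 0.007864 = 0.00852.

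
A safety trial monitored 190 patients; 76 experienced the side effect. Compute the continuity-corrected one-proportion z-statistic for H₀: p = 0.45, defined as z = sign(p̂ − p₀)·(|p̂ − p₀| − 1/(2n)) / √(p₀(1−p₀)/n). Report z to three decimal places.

z = -1.312

The sample proportion is 76/190 = 0.40000. p̂ − p₀ = -0.050000.
Continuity correction 1/(2n) = 1/380 = 0.002632.
Corrected numerator: |-0.050000| − 0.002632 = 0.047368.
Under H₀, SE = √(p₀(1−p₀)/n) = √(0.45·0.55/190) = √0.001302632 = 0.036092.
z = (−)0.047368/0.036092 = -1.312.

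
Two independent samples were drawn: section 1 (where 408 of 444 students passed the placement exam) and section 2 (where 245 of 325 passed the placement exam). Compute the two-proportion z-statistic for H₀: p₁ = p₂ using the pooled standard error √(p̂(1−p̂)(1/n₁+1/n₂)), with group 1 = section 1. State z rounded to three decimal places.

p̂₁ = 408/444 = 0.91892, p̂₂ = 245/325 = 0.75385.
Pooled p̂ = (408+245)/(444+325) = 653/769 = 0.84915.
Pooled SE = √[0.1280910·0.00532918] ≈ 0.026127.
z = (p̂₁ − p̂₂)/SE = (0.91892 − 0.75385)/0.026127 = 0.16507/0.026127 = 6.318.

z = 6.318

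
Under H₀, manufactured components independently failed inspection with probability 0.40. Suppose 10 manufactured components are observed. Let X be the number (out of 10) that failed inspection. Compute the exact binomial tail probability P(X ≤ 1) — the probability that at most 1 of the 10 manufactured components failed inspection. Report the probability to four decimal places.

X is binomial with n = 10 and p = 0.40.
P(X ≤ 1) = C(10,0)·0.40^0·0.60^10 + C(10,1)·0.40^1·0.60^9.
= 0.006047 + 0.040311 = 0.0464.

P = 0.0464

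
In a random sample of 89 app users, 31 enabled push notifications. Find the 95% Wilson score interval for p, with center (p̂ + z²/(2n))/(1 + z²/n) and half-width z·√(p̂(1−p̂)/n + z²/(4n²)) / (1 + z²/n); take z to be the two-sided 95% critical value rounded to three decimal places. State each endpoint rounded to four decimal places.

p̂ = 31/89 = 0.34831; z = 1.960, so z² = 3.841600.
1 + z²/n = 1.043164.
Center = (0.34831 + 0.021582)/1.043164 = 0.35459.
Radicand: p̂(1−p̂)/n + z²/(4n²) = 0.002550467 + 0.000121247 = 0.002671714.
Half-width = 1.960·√0.002671714/1.043164 = 0.09712.
Interval: 0.35459 ± 0.09712 → (0.2575, 0.4517).

(0.2575, 0.4517)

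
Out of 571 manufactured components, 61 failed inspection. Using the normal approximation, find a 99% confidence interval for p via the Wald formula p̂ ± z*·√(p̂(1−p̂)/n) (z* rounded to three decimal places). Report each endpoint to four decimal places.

With x = 61 successes in n = 571, p̂ = 0.10683.
SE(p̂) = √(0.10683·0.89317/571) = 0.012927.
For 99% confidence, z* = 2.576.
Margin = 2.576·0.012927 = 0.03330.
CI: 0.10683 ± 0.03330 = (0.0735, 0.1401).

(0.0735, 0.1401)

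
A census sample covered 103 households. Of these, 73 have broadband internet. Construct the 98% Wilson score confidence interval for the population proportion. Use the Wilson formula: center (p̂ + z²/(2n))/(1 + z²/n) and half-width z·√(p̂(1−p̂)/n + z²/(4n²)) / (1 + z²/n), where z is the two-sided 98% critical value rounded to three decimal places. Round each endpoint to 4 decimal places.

p̂ = 73/103 = 0.70874; z = 2.326, so z² = 5.410276.
Denominator 1 + z²/n = 1 + 5.410276/103 = 1.052527.
Center = (0.70874 + 0.026263)/1.052527 = 0.69832.
Radicand: p̂(1−p̂)/n + z²/(4n²) = 0.002004160 + 0.000127493 = 0.002131653.
Half-width = 2.326·√0.002131653/1.052527 = 0.10203.
Interval: 0.69832 ± 0.10203 → (0.5963, 0.8004).

(0.5963, 0.8004)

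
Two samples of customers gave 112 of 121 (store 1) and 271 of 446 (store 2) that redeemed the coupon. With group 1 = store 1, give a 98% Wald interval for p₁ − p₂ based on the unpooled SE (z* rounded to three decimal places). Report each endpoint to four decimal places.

(0.2407, 0.3953)

p̂₁ = 112/121 = 0.92562, p̂₂ = 271/446 = 0.60762; p̂₁ − p̂₂ = 0.31800.
Unpooled SE = √(p̂₁(1−p̂₁)/n₁ + p̂₂(1−p̂₂)/n₂) = √(0.000568990 + 0.000534568) = 0.033220.
z* = 2.326 at the 98% level. Margin = 2.326·0.033220 = 0.07727.
So the interval runs from 0.2407 to 0.3953.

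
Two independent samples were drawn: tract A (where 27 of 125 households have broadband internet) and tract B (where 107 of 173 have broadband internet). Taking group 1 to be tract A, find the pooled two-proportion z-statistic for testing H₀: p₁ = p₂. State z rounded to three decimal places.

p̂₁ = 27/125 = 0.21600, p̂₂ = 107/173 = 0.61850.
Pooling: p̂ = 134/298 = 0.44966.
SE = √[p̂(1−p̂)(1/n₁+1/n₂)] = √[0.44966·0.55034·(1/125+1/173)] ≈ 0.058397.
z = (p̂₁ − p̂₂)/SE = (0.21600 − 0.61850)/0.058397 = -0.40250/0.058397 = -6.892.

z = -6.892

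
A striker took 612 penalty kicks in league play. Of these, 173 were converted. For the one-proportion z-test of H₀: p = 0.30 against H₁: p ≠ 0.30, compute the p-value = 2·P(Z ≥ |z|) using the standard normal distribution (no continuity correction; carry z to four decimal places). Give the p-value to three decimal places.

p-value = 0.350

p̂ = 173/612 = 0.28268.
SE₀ = √(0.30·0.70/612) = 0.018524.
Test statistic (full precision, shown to 4 dp): z = (173/612 − 0.30)/SE₀ ≈ -0.9350.
From the standard normal, 2·P(Z ≥ |z|) = 0.350.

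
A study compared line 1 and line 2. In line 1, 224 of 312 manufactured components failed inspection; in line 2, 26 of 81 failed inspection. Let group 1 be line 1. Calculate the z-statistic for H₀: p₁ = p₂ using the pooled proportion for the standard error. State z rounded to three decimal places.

Sample proportions: p̂₁ = 224/312 = 0.71795 and p̂₂ = 26/81 = 0.32099.
Pooling: p̂ = 250/393 = 0.63613.
SE = √[p̂(1−p̂)(1/n₁+1/n₂)] = √[0.63613·0.36387·(1/312+1/81)] ≈ 0.059996.
z = (p̂₁ − p̂₂)/SE = (0.71795 − 0.32099)/0.059996 = 0.39696/0.059996 = 6.616.

z = 6.616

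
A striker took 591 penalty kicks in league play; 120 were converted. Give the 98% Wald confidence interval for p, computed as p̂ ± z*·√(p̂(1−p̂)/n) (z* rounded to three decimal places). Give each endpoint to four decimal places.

(0.1646, 0.2415)

The sample proportion is 120/591 = 0.20305.
SE(p̂) = √(0.20305·0.79695/591) = 0.016547.
The 98% critical value is z* = 2.326.
Margin = 2.326·0.016547 = 0.03849.
So the interval runs from 0.1646 to 0.2415.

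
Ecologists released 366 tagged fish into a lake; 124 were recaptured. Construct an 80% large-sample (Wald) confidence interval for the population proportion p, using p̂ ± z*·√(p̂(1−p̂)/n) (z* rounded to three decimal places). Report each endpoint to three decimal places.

(0.307, 0.371)

The sample proportion is 124/366 = 0.33880.
SE = √(p̂(1−p̂)/n) = √(0.224014/366) = 0.024740.
The 80% critical value is z* = 1.282.
Margin of error: 1.282 × 0.024740 = 0.03172.
Interval: 0.33880 ± 0.03172 → (0.307, 0.371).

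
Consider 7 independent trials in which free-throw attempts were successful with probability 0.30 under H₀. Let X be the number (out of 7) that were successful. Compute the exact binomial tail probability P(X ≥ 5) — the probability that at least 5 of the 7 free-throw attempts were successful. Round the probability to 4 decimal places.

X is binomial with n = 7 and p = 0.30.
P(X ≥ 5) = C(7,5)·0.30^5·0.70^2 + C(7,6)·0.30^6·0.70^1 + C(7,7)·0.30^7·0.70^0.
= 0.025005 + 0.003572 + 0.000219 = 0.0288.

P = 0.0288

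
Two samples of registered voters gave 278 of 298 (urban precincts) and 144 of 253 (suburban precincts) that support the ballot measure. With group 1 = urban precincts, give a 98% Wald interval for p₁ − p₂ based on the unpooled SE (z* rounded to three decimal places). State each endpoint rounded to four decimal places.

p̂₁ = 0.93289, p̂₂ = 0.56917, so the observed difference is 0.36372.
Unpooled SE = √(p̂₁(1−p̂₁)/n₁ + p̂₂(1−p̂₂)/n₂) = √(0.000210100 + 0.000969231) = 0.034341.
z* = 2.326 at the 98% level. Margin = 2.326·0.034341 = 0.07988.
Interval: 0.36372 ± 0.07988 → (0.2838, 0.4436).

(0.2838, 0.4436)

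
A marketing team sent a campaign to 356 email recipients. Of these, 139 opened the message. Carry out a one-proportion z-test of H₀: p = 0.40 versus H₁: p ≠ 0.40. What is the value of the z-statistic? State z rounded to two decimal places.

With x = 139 successes in n = 356, p̂ = 0.39045.
Null standard error: √(0.40·0.60/356) = √0.000674157 = 0.025965.
z = (0.39045 − 0.40)/0.025965 = -0.00955/0.025965 = -0.37.

z = -0.37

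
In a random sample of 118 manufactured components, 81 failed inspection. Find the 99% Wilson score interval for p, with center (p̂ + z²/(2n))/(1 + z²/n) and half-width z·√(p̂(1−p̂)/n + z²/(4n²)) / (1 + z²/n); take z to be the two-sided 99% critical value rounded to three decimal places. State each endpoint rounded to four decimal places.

(0.5690, 0.7840)

Here p̂ = 81/118 = 0.68644 and z = 2.576 (z² = 6.635776).
Denominator 1 + z²/n = 1 + 6.635776/118 = 1.056235.
Adjusted center: (0.68644 + z²/(2n))/1.056235 = 0.67651.
Radicand: p̂(1−p̂)/n + z²/(4n²) = 0.001824067 + 0.000119143 = 0.001943210.
Half-width = z·√(radicand)/denom = 2.576·0.044082/1.056235 = 0.10751.
CI: 0.67651 ± 0.10751 = (0.5690, 0.7840).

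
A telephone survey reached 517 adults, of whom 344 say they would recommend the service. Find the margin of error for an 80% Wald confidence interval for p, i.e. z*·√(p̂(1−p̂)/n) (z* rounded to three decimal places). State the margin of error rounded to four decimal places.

p̂ = 344/517 = 0.66538.
Standard error of p̂: √(0.222650/517) = √0.000430658 = 0.020752.
z* = 1.282 at the 80% level.
ME = 1.282·0.020752 = 0.0266.

ME = 0.0266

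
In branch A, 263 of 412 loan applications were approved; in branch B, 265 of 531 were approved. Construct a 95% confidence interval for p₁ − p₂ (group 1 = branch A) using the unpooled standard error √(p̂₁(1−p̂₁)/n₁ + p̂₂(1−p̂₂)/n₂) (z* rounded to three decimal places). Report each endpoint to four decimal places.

(0.0764, 0.2022)

p̂₁ = 0.63835, p̂₂ = 0.49906, so the observed difference is 0.13929.
SE = √(0.000560338 + 0.000470808) = √0.001031146 = 0.032111.
z* = 1.960 at the 95% level. Margin = 1.960·0.032111 = 0.06294.
Interval: 0.13929 ± 0.06294 → (0.0764, 0.2022).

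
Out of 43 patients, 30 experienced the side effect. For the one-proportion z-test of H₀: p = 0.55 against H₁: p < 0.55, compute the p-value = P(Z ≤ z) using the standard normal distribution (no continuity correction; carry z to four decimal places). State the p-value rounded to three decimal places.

p̂ = 30/43 = 0.69767.
Under H₀, SE = √(p₀(1−p₀)/n) = √(0.55·0.45/43) = √0.005755814 = 0.075867.
Test statistic (full precision, shown to 4 dp): z = (30/43 − 0.55)/SE₀ ≈ 1.9465.
From the standard normal, P(Z ≤ z) = 0.974.

p-value = 0.974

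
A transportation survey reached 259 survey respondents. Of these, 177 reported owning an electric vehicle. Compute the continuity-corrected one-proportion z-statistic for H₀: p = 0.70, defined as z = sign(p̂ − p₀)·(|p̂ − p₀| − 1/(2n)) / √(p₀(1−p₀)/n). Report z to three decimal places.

p̂ = 177/259 = 0.68340. p̂ − p₀ = -0.016602.
1/(2n) = 0.001931.
Corrected numerator: |-0.016602| − 0.001931 = 0.014671.
Under H₀, SE = √(p₀(1−p₀)/n) = √(0.70·0.30/259) = √0.000810811 = 0.028475.
z = −0.014671/0.028475 = -0.515.

z = -0.515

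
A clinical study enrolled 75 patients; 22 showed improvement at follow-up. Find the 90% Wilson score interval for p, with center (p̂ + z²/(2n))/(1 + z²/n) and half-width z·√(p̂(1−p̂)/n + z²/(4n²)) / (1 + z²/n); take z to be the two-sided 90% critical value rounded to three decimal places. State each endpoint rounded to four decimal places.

Here p̂ = 22/75 = 0.29333 and z = 1.645 (z² = 2.706025).
1 + z²/n = 1.036080.
Adjusted center: (0.29333 + z²/(2n))/1.036080 = 0.30053.
Radicand: p̂(1−p̂)/n + z²/(4n²) = 0.002763852 + 0.000120268 = 0.002884120.
Half-width = z·√(radicand)/denom = 1.645·0.053704/1.036080 = 0.08527.
So the interval runs from 0.2153 to 0.3858.

(0.2153, 0.3858)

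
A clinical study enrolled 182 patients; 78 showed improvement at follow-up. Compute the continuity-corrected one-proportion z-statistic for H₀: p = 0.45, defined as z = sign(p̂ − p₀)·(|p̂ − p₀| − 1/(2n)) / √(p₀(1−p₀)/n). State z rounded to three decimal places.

p̂ = 78/182 = 0.42857. p̂ − p₀ = -0.021429.
Continuity correction 1/(2n) = 1/364 = 0.002747.
Corrected numerator: |-0.021429| − 0.002747 = 0.018682.
Null standard error: √(0.45·0.55/182) = √0.001359890 = 0.036877.
z = (−)0.018682/0.036877 = -0.507.

z = -0.507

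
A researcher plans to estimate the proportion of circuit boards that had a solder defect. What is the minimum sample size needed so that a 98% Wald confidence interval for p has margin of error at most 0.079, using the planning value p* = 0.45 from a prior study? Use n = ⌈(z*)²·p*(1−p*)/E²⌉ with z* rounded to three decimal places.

n = 215

z* = 2.326 at the 98% level.
p*(1−p*) = 0.45·0.55 = 0.2475.
(z*)²·p*(1−p*)/E² = 5.410276·0.2475/0.006241 = 214.556.
Rounding up, n = 215.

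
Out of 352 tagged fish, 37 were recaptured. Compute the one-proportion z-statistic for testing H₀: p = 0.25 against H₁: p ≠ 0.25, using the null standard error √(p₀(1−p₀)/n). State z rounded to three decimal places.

z = -6.278

p̂ = 37/352 = 0.10511.
Under H₀, SE = √(p₀(1−p₀)/n) = √(0.25·0.75/352) = √0.000532670 = 0.023080.
z = (0.10511 − 0.25)/0.023080 = -0.14489/0.023080 = -6.278.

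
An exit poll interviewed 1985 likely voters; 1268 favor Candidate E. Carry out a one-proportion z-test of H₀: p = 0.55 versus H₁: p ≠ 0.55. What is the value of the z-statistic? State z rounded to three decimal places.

p̂ = 1268/1985 = 0.63879.
Under H₀, SE = √(p₀(1−p₀)/n) = √(0.55·0.45/1985) = √0.000124685 = 0.011166.
Test statistic: z = 0.08879/0.011166 = 7.952.

z = 7.952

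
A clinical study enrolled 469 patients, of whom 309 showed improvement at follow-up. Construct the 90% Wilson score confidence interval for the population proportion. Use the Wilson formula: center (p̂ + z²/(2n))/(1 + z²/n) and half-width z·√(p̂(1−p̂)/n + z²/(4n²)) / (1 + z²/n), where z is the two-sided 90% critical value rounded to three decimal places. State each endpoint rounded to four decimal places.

(0.6220, 0.6939)

p̂ = 309/469 = 0.65885; z = 1.645, so z² = 2.706025.
Denominator 1 + z²/n = 1 + 2.706025/469 = 1.005770.
Adjusted center: (0.65885 + z²/(2n))/1.005770 = 0.65794.
Radicand: p̂(1−p̂)/n + z²/(4n²) = 0.000479248 + 0.000003076 = 0.000482324.
Half-width = z·√(radicand)/denom = 1.645·0.021962/1.005770 = 0.03592.
CI: 0.65794 ± 0.03592 = (0.6220, 0.6939).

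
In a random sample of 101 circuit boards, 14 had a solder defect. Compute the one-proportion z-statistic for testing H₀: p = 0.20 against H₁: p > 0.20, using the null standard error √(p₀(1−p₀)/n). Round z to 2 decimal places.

z = -1.54

The sample proportion is 14/101 = 0.13861.
Null standard error: √(0.20·0.80/101) = √0.001584158 = 0.039801.
z = (p̂ − p₀)/SE = (0.13861 − 0.20)/0.039801 = -1.54.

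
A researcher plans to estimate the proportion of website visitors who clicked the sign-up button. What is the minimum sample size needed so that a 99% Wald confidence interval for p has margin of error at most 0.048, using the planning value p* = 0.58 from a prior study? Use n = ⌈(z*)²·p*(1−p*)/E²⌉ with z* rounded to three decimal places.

n = 702

z* = 2.576 at the 99% level.
p*(1−p*) = 0.58·0.42 = 0.2436.
(z*)²·p*(1−p*)/E² = 6.635776·0.2436/0.002304 = 701.595.
⌈701.595⌉ = 702.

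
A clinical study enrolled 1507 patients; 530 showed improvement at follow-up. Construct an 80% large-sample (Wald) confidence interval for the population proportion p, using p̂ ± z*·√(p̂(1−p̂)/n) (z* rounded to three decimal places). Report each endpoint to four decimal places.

(0.3359, 0.3675)

With x = 530 successes in n = 1507, p̂ = 0.35169.
SE = √(p̂(1−p̂)/n) = √(0.228005/1507) = 0.012300.
z* = 1.282 at the 80% level.
Margin = 1.282·0.012300 = 0.01577.
Interval: 0.35169 ± 0.01577 → (0.3359, 0.3675).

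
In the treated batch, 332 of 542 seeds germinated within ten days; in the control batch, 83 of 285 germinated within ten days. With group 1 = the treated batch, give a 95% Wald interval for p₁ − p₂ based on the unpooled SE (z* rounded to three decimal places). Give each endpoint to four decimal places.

(0.2545, 0.3881)

p̂₁ = 0.61255, p̂₂ = 0.29123, so the observed difference is 0.32132.
SE = √(0.000437884 + 0.000724261) = √0.001162145 = 0.034090.
For 95% confidence, z* = 1.960. Margin = 1.960·0.034090 = 0.06682.
So the interval runs from 0.2545 to 0.3881.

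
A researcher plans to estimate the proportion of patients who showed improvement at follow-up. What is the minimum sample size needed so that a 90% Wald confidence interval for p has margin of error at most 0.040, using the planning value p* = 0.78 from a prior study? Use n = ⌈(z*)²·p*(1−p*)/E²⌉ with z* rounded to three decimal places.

For 90% confidence, z* = 1.645.
p*(1−p*) = 0.1716.
Required n before rounding: 2.706025 × 0.1716 / 0.040² = 290.221.
⌈290.221⌉ = 291.

n = 291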